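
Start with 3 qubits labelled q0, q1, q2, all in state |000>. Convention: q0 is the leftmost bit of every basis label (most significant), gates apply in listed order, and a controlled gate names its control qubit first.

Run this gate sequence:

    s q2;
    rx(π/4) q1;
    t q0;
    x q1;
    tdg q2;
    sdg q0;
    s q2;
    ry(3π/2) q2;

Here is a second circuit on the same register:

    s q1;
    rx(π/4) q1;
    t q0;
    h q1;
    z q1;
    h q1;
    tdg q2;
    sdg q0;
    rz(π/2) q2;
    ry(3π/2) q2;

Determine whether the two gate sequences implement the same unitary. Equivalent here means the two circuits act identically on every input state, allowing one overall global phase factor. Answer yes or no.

No: there is an input state on which the two circuits produce genuinely different outputs (not merely differing by a phase).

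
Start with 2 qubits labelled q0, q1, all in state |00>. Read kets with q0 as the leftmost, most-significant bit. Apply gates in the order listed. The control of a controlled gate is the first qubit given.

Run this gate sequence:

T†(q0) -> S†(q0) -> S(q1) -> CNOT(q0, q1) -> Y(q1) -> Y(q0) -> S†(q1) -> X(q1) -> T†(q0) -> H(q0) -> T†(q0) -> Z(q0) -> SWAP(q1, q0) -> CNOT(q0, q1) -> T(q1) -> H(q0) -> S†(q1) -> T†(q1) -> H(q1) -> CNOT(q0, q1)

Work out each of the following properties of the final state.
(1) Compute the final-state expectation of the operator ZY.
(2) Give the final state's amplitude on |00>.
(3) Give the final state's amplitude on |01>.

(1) The observable ZY averages to sqrt(2)/2.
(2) The amplitude on |00> is sqrt(2)*(-I + exp(I*pi/4))/4.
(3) The amplitude on |01> is sqrt(2)*(exp(I*pi/4) + I)/4.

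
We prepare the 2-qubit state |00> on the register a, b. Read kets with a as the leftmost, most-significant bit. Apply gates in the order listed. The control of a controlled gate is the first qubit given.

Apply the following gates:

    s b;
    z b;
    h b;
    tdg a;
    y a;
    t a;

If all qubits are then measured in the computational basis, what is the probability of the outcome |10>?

The probability of measuring |10> is 1/2.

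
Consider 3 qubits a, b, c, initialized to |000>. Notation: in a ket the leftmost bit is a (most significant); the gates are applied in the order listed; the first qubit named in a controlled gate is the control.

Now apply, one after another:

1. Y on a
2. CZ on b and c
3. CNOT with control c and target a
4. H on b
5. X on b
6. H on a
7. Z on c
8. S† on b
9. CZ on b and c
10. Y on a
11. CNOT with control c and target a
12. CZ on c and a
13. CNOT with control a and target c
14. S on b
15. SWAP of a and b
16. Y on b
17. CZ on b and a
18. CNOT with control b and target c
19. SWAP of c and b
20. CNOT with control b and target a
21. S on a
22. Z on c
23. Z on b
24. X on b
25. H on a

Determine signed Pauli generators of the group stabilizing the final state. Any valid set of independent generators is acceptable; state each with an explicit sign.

One valid set of independent stabilizer generators is -YIZ, +ZIY, +IZI (any independent generating set of the same group is equally correct).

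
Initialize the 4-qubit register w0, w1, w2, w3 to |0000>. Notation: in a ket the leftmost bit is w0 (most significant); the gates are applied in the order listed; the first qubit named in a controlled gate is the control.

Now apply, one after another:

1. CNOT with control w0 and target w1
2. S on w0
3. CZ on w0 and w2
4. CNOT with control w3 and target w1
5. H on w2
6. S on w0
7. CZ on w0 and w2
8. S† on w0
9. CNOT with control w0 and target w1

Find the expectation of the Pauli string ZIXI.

In the final state, ZIXI has expectation 1.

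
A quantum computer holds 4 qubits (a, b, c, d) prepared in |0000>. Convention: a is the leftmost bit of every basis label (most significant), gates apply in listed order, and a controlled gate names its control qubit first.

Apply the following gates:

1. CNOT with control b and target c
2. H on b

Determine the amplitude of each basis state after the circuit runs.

The final amplitudes are sqrt(2)/2 on |0000>, sqrt(2)/2 on |0100>, and 0 on every other basis state.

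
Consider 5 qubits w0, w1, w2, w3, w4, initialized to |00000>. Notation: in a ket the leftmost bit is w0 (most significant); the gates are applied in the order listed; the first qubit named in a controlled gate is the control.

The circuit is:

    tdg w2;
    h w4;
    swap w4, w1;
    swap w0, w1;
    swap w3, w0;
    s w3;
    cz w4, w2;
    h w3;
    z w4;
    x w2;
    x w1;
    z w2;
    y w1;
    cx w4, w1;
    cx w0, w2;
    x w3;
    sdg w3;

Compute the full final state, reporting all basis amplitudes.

The final amplitudes are 1/2 + I/2 on |00100>, 1/2 + I/2 on |00110>, and 0 on every other basis state.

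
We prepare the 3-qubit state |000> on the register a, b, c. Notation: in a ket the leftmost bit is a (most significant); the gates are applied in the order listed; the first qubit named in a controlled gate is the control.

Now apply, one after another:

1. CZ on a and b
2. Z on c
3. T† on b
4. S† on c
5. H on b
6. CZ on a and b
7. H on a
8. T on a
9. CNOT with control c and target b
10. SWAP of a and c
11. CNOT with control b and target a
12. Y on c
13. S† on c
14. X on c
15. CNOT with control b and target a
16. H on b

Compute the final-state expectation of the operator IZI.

In the final state, IZI has expectation 1.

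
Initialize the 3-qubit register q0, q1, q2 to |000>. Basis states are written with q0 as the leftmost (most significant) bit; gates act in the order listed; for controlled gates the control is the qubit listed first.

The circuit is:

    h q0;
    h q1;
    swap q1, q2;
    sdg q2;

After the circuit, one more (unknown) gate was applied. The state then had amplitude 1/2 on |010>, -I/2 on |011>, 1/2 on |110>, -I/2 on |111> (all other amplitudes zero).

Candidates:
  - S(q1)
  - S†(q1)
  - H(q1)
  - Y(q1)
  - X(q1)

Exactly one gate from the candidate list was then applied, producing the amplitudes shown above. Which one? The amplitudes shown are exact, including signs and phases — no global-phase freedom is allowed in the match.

It was X(q1) that produced the state shown.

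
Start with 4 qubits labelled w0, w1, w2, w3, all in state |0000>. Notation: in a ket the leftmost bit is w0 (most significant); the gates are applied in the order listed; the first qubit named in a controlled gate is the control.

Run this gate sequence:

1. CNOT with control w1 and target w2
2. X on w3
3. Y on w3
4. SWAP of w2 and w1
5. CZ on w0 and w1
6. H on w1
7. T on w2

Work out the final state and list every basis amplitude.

The final amplitudes are -sqrt(2)*I/2 on |0000>, -sqrt(2)*I/2 on |0100>, and 0 on every other basis state.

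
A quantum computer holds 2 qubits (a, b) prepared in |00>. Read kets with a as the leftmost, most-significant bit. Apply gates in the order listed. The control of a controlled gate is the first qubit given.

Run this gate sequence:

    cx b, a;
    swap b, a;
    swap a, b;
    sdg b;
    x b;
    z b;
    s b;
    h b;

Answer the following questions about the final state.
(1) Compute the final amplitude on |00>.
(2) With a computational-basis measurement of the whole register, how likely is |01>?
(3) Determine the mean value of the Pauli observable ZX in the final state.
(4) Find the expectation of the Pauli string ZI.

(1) The amplitude on |00> is -sqrt(2)*I/2.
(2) The probability of measuring |01> is 1/2.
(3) The observable ZX averages to -1.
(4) In the final state, ZI has expectation 1.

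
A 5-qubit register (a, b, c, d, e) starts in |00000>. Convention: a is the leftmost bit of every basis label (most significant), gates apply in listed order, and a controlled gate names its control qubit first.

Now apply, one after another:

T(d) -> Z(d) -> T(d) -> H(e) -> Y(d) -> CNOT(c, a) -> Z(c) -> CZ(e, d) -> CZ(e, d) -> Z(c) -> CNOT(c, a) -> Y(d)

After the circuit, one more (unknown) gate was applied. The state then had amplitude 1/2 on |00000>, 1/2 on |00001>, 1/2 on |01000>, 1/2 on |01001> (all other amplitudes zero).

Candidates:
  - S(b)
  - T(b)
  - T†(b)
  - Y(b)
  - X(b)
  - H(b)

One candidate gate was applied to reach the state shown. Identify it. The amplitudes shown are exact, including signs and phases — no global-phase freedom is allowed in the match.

The unique candidate consistent with the amplitudes is H(b).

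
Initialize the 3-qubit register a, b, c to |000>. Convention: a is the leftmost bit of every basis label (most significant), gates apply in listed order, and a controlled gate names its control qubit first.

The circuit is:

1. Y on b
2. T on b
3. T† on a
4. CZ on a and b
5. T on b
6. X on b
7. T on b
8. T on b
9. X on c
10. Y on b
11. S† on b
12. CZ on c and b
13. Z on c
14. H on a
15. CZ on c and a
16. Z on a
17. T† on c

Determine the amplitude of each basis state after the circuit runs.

After the circuit, the state carries amplitude sqrt(2)*exp(3*I*pi/4)/2 on |011>, sqrt(2)*exp(3*I*pi/4)/2 on |111>, and 0 on every other basis state.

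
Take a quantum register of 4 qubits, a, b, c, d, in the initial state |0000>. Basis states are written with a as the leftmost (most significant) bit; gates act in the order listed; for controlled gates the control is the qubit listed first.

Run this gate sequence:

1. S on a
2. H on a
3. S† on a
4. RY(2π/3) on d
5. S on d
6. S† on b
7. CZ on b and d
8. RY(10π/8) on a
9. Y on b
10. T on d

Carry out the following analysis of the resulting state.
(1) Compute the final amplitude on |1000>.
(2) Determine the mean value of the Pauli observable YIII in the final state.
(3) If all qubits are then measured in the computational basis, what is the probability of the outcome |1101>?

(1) The amplitude on |1000> is 0.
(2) In the final state, YIII has expectation -1.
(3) Outcome |1101> occurs with probability 3/8.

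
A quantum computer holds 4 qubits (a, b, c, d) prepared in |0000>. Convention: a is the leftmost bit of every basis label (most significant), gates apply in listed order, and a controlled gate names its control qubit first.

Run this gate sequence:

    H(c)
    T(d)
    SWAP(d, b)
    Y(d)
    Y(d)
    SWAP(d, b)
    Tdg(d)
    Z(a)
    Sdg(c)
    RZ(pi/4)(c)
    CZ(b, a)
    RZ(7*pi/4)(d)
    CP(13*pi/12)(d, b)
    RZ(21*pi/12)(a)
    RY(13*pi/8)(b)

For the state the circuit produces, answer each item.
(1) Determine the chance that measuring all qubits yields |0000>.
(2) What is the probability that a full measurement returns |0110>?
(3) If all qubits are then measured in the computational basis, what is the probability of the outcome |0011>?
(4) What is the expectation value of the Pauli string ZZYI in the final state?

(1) The probability of measuring |0000> is sqrt(2 - sqrt(2))/8 + 1/4.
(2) Outcome |0110> occurs with probability 1/4 - sqrt(2 - sqrt(2))/8.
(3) Outcome |0011> occurs with probability 0.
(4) The observable ZZYI averages to -sqrt(4 - 2*sqrt(2))/4.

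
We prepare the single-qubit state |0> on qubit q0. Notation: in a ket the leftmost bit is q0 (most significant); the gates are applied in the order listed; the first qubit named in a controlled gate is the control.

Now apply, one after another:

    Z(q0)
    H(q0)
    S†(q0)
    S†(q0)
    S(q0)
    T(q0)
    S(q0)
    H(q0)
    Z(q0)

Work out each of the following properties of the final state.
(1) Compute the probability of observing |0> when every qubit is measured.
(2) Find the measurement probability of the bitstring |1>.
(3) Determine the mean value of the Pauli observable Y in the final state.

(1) Outcome |0> occurs with probability sqrt(2)/4 + 1/2.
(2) The probability of measuring |1> is 1/2 - sqrt(2)/4.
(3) The expectation value of Y is sqrt(2)/2.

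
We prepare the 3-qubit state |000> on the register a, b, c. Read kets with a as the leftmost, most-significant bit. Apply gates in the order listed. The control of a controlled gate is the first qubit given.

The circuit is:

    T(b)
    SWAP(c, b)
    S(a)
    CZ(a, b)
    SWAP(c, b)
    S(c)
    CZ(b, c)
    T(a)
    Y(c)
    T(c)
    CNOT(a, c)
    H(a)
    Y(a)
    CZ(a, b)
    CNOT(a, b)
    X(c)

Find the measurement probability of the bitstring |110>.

The probability of measuring |110> is 1/2.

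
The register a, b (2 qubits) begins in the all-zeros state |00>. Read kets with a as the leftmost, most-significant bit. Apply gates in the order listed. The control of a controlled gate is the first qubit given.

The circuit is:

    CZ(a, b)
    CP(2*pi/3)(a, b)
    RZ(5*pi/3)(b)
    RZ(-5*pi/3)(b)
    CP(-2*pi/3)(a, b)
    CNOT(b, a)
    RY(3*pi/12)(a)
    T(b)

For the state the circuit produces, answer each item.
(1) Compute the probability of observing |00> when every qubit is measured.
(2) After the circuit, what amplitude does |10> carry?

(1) A full measurement returns |00> with probability sqrt(2)/4 + 1/2. Key observation: gates 2-5 undo each other exactly, leaving only the rest of the circuit to track.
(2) The final state's coefficient on |10> equals sqrt(2 - sqrt(2))/2.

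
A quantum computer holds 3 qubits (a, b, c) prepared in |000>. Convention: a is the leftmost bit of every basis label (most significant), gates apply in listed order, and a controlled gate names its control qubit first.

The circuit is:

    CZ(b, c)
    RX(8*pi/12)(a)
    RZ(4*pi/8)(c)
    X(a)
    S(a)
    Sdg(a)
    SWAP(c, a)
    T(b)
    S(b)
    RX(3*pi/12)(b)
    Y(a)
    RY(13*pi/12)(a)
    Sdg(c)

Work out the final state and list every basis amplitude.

The final amplitudes are (sqrt(6) + 3*sqrt(2) + 6)*exp(3*I*pi/4)/16 on |000>, (sqrt(2) + sqrt(6) + 2*sqrt(3))*exp(3*I*pi/4)/16 on |001>, (-sqrt(6) + 2*sqrt(3) + 3*sqrt(2))*exp(I*pi/4)/16 on |010>, (-sqrt(2) + 2 + sqrt(6))*exp(I*pi/4)/16 on |011>, (-3*sqrt(2) + sqrt(6) + 2*sqrt(3))*exp(3*I*pi/4)/16 on |100>, (-sqrt(6) + sqrt(2) + 2)*exp(3*I*pi/4)/16 on |101>, (-6 + sqrt(6) + 3*sqrt(2))*exp(I*pi/4)/16 on |110>, (-2*sqrt(3) + sqrt(2) + sqrt(6))*exp(I*pi/4)/16 on |111>. Key observation: gates 5-6 undo each other exactly, leaving only the rest of the circuit to track.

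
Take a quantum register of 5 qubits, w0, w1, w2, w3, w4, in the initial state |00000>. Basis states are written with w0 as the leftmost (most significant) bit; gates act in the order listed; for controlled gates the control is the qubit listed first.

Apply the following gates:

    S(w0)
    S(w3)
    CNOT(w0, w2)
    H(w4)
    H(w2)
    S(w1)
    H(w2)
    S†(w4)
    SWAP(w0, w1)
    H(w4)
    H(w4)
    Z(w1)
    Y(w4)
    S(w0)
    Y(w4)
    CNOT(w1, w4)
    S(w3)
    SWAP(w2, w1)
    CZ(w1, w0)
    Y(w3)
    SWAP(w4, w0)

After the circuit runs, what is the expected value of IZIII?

In the final state, IZIII has expectation 1.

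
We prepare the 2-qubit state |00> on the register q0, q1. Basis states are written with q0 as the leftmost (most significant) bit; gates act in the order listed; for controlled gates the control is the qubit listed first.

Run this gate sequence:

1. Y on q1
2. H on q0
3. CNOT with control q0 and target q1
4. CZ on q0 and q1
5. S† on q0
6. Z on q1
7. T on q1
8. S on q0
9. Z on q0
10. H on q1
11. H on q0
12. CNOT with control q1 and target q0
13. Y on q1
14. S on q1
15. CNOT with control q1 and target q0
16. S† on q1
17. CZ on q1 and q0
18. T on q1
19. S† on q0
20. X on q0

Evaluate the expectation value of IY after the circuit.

The observable IY averages to 1/2.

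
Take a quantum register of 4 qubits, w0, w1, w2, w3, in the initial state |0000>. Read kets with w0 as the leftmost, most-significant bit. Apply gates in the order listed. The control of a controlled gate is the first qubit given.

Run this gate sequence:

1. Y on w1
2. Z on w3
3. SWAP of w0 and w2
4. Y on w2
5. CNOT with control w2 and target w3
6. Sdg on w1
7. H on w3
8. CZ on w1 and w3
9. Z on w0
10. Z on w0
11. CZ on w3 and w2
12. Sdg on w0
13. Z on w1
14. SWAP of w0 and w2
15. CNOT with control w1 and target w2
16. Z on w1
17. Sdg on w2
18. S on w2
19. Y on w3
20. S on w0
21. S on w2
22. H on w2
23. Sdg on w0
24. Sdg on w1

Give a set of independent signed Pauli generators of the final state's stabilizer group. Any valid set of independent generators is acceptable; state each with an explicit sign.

One valid set of independent stabilizer generators is -IIXI, +IIIX, -ZIII, -IZII (any independent generating set of the same group is equally correct).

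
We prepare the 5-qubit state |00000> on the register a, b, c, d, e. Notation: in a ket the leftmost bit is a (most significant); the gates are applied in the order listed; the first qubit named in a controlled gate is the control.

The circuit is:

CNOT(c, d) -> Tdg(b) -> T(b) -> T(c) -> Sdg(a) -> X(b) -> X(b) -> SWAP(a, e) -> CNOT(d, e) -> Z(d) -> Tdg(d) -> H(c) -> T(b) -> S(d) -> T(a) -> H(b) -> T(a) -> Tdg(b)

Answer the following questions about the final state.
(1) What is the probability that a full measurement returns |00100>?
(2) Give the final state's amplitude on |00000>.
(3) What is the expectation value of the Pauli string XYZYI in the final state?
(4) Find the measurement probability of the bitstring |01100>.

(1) A full measurement returns |00100> with probability 1/4.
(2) The amplitude on |00000> is 1/2.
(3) The expectation value of XYZYI is 0.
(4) A full measurement returns |01100> with probability 1/4.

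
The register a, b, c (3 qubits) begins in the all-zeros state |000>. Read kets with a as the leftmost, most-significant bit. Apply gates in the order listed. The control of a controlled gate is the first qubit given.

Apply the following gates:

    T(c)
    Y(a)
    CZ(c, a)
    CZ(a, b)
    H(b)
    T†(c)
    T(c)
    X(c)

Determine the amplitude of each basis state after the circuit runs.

After the circuit, the state carries amplitude sqrt(2)*I/2 on |101>, sqrt(2)*I/2 on |111>, and 0 on every other basis state.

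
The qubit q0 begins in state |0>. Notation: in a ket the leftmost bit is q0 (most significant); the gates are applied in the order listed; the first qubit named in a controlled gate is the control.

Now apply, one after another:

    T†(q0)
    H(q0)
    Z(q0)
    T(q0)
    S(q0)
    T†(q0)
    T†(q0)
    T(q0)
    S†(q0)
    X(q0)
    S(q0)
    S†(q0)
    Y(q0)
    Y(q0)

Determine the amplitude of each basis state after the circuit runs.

After the circuit, the state carries amplitude -sqrt(2)/2 on |0>, sqrt(2)/2 on |1>.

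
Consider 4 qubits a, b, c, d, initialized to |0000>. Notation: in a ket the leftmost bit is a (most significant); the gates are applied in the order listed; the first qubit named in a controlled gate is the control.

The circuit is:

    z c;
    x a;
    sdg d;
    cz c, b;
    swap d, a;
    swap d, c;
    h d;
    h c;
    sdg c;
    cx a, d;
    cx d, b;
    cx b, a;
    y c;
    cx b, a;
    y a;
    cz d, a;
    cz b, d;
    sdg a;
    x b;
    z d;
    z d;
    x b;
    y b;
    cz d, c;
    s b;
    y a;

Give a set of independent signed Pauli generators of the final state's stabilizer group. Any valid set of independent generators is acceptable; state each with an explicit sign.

The stabilizer group can be generated by +IXZY, +IIYZ, +ZIII, -IZIZ, among other valid generating sets. Key observation: the block from step 19 through step 22 cancels to the identity and can be dropped.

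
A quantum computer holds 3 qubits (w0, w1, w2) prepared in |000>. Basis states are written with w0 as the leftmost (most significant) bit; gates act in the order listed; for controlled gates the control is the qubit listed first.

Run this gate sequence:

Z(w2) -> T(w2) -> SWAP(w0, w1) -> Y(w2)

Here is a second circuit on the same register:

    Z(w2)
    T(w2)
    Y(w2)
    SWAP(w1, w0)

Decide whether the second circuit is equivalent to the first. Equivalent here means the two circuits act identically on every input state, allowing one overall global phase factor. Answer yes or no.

Yes — the two circuits implement the same unitary up to a global phase.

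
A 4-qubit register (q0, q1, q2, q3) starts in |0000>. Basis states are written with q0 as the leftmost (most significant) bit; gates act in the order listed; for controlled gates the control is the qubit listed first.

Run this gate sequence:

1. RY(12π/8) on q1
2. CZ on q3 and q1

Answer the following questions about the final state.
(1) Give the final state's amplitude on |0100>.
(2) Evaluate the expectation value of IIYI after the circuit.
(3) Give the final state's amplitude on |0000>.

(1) The final state's coefficient on |0100> equals sqrt(2)/2.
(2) The observable IIYI averages to 0.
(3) The amplitude on |0000> is -sqrt(2)/2.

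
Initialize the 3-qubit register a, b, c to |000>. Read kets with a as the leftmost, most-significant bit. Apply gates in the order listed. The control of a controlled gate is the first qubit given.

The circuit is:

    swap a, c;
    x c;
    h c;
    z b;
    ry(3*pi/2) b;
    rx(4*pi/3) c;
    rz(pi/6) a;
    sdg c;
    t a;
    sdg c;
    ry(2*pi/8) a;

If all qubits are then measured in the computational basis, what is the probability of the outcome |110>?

The probability of measuring |110> is 1/8 - sqrt(2)/16.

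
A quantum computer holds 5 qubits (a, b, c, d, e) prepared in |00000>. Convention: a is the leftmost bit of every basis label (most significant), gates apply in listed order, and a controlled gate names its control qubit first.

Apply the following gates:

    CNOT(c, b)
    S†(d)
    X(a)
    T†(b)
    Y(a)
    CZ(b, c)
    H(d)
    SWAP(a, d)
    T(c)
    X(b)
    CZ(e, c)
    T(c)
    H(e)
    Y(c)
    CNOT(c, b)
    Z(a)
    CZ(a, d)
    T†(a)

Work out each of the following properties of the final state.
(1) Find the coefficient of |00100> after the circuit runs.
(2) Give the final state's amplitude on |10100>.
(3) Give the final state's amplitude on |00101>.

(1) The final state's coefficient on |00100> equals 1/2.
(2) The final state's coefficient on |10100> equals exp(3*I*pi/4)/2.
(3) The final state's coefficient on |00101> equals 1/2.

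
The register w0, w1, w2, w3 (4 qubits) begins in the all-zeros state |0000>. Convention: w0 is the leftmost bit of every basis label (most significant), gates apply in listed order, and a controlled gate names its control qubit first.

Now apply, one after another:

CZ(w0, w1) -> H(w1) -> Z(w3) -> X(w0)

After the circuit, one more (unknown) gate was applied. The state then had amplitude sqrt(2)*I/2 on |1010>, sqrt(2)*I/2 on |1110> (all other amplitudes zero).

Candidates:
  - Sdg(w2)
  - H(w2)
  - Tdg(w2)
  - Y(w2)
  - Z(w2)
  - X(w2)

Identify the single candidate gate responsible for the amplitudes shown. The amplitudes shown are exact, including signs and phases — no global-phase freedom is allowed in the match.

The applied gate was Y(w2).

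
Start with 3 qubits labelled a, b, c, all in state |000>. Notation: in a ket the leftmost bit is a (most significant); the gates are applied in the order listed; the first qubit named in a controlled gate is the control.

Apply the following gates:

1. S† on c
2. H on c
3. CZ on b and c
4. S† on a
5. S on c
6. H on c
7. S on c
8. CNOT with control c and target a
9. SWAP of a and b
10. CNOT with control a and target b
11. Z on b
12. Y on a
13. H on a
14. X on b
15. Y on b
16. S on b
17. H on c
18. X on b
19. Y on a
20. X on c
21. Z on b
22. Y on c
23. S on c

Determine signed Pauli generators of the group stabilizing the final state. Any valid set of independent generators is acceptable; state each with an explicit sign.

One valid set of independent stabilizer generators is +XII, +IYZ, +IZY (any independent generating set of the same group is equally correct).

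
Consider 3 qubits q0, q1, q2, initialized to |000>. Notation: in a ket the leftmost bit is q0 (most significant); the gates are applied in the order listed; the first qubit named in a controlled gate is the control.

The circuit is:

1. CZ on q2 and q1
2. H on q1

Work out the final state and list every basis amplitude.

The final amplitudes are sqrt(2)/2 on |000>, sqrt(2)/2 on |010>, and 0 on every other basis state.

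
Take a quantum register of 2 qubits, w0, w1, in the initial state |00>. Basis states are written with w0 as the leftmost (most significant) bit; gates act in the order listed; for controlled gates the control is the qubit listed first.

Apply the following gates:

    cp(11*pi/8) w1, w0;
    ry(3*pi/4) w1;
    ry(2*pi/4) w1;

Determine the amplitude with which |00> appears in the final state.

The final state's coefficient on |00> equals sqrt(2)*(-sqrt(sqrt(2) + 2) + sqrt(2 - sqrt(2)))/4.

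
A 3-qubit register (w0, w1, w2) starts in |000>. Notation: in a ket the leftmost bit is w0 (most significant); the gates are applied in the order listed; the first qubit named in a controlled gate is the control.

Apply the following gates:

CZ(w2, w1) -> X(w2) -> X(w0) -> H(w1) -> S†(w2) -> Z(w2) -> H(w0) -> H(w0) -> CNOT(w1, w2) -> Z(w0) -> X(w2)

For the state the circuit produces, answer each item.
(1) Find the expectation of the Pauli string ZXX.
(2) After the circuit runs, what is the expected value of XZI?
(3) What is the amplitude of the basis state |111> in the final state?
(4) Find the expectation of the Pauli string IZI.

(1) The observable ZXX averages to -1. Key observation: gates 7-8 undo each other exactly, leaving only the rest of the circuit to track.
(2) In the final state, XZI has expectation 0.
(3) The final state's coefficient on |111> equals -sqrt(2)*I/2.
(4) The observable IZI averages to 0.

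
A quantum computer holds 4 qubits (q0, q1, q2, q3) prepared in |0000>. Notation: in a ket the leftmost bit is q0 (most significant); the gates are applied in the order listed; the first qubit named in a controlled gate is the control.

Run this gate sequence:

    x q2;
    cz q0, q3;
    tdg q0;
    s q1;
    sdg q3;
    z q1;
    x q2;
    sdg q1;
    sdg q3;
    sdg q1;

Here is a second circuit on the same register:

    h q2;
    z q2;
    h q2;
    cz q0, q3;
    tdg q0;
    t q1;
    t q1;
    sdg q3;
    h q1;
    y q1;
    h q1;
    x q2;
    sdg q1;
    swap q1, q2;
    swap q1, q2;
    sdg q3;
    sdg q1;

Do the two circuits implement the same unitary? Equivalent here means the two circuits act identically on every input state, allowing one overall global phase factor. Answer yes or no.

No, they are not equivalent — no single phase factor reconciles the two unitaries.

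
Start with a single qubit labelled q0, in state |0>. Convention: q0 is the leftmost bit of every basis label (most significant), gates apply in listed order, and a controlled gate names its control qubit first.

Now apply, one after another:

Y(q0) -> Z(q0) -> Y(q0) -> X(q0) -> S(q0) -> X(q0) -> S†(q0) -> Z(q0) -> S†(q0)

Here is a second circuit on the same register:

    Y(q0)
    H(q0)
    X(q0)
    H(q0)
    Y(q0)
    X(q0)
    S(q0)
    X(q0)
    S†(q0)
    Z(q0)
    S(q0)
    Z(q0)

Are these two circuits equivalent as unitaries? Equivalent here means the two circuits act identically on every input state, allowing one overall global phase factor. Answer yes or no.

Yes: on every input state the two circuits agree up to one overall phase factor.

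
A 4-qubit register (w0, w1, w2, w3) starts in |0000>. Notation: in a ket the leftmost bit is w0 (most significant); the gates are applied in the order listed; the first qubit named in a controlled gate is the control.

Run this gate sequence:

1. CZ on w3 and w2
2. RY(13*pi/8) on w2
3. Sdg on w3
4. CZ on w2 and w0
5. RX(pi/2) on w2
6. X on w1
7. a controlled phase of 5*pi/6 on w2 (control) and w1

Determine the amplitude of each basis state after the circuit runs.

The resulting statevector has amplitude -sqrt(2)*exp(3*I*pi/16)/2 on |0100>, -sqrt(2)*exp(I*pi/3)*cos(3*pi/16)/2 + sqrt(2)*exp(5*I*pi/6)*sin(3*pi/16)/2 on |0110>, and 0 on every other basis state.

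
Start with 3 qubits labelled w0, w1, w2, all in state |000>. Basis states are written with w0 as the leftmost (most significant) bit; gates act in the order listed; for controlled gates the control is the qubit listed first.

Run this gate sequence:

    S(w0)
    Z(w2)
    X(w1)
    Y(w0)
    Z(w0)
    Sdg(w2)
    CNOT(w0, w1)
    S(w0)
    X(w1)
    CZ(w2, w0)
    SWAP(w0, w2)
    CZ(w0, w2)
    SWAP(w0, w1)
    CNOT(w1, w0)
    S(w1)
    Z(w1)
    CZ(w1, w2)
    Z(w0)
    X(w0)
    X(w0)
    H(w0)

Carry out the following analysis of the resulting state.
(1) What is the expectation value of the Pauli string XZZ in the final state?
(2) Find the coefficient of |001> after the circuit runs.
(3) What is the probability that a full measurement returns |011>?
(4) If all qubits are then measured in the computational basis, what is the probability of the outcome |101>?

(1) The expectation value of XZZ is 1. Key observation: gates 19-20 undo each other exactly, leaving only the rest of the circuit to track.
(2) The amplitude on |001> is -sqrt(2)/2.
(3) The probability of measuring |011> is 0.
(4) A full measurement returns |101> with probability 1/2.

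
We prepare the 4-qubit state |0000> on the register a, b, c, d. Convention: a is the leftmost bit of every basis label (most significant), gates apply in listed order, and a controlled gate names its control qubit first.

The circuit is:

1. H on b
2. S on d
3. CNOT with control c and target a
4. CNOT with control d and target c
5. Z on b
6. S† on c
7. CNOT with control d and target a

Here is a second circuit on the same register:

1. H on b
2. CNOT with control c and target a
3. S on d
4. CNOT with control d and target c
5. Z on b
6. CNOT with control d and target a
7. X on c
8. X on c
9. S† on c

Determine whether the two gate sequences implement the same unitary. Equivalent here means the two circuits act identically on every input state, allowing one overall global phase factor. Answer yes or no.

Yes — the two circuits implement the same unitary up to a global phase.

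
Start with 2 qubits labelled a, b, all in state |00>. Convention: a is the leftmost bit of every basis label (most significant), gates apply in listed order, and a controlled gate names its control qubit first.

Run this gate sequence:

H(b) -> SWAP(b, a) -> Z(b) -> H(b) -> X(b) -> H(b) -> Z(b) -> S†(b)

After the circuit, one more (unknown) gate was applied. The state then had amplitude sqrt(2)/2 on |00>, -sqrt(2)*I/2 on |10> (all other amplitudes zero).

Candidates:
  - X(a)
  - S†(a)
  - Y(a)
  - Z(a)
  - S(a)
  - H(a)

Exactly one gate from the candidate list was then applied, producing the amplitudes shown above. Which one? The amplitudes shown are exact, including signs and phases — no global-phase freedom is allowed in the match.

The applied gate was S†(a).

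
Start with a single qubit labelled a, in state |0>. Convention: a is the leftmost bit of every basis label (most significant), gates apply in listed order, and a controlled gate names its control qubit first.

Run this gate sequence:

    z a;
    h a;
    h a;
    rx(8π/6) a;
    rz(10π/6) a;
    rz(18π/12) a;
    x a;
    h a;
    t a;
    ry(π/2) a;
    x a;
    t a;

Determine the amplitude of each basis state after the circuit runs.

After the circuit, the state carries amplitude -sqrt(3)*exp(I*pi/3)/4 - exp(5*I*pi/12)/4 - sqrt(3)*exp(I*pi/12)/4 + exp(2*I*pi/3)/4 on |0>, -sqrt(3)*exp(I*pi/3)/4 - exp(2*I*pi/3)/4 - exp(11*I*pi/12)/4 + sqrt(3)*exp(7*I*pi/12)/4 on |1>.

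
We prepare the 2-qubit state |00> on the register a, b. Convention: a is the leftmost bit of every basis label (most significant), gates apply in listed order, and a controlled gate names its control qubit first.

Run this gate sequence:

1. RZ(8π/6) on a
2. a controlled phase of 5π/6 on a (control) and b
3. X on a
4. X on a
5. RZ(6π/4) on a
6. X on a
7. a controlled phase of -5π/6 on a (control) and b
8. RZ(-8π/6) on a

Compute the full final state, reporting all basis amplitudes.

The resulting statevector has amplitude exp(-I*pi/12) on |10>, and 0 on every other basis state.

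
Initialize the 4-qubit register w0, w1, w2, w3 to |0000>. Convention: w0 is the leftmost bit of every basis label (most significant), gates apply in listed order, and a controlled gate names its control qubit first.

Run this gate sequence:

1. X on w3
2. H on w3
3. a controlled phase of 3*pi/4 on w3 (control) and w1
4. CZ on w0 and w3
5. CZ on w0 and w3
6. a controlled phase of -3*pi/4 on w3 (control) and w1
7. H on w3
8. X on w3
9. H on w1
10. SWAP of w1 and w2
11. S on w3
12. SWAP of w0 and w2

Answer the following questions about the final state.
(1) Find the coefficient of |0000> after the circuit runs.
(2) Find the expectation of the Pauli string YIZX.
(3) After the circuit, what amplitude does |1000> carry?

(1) The final state's coefficient on |0000> equals sqrt(2)/2. Key observation: steps 1-8 multiply out to the identity, so the circuit reduces to the remaining gates.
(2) The observable YIZX averages to 0.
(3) The amplitude on |1000> is sqrt(2)/2.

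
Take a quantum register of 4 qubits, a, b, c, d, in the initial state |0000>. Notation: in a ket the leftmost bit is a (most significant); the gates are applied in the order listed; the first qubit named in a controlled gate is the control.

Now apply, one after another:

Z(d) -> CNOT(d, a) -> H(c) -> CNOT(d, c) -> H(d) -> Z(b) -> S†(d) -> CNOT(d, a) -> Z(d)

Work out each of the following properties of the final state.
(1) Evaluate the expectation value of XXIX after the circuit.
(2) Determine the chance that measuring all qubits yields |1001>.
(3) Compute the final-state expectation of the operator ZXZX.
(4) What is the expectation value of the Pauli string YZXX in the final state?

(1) The observable XXIX averages to 0.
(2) The probability of measuring |1001> is 1/4.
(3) The expectation value of ZXZX is 0.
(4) In the final state, YZXX has expectation 1.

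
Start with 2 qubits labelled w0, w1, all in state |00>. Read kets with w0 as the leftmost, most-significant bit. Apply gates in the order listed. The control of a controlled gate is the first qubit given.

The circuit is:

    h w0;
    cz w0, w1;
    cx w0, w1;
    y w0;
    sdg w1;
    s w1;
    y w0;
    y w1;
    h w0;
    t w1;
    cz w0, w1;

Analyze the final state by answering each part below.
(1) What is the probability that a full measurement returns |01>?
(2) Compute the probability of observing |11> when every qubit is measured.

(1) Outcome |01> occurs with probability 1/4.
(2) A full measurement returns |11> with probability 1/4.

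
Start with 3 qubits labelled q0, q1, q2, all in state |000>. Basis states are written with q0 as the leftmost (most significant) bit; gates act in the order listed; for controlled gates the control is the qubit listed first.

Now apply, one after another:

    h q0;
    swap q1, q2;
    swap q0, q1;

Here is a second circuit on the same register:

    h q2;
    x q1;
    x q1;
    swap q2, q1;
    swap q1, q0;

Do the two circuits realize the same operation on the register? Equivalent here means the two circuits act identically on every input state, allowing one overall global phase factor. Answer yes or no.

No — the two circuits implement different unitaries, even allowing a global phase.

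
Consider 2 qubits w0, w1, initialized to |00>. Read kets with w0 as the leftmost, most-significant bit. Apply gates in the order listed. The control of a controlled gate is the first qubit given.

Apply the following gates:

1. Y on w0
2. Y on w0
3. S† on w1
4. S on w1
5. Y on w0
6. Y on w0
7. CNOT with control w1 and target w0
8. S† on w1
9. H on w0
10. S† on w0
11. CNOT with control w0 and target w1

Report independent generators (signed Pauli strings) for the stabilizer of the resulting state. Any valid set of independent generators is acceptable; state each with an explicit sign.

The stabilizer group can be generated by -XY, +ZZ, among other valid generating sets. Key observation: gates 1-6 undo each other exactly, leaving only the rest of the circuit to track.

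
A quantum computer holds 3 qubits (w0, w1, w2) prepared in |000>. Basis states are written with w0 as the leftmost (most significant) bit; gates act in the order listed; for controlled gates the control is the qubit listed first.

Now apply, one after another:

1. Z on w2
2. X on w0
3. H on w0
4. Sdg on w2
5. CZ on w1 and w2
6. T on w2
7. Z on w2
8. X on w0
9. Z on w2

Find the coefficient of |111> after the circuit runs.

The final state's coefficient on |111> equals 0.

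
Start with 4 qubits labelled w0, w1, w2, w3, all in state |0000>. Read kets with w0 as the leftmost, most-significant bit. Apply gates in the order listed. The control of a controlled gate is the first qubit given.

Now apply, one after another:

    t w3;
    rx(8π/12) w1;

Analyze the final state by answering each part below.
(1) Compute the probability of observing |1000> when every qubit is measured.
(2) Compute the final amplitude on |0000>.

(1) A full measurement returns |1000> with probability 0.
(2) |0000> carries amplitude 1/2 in the final state.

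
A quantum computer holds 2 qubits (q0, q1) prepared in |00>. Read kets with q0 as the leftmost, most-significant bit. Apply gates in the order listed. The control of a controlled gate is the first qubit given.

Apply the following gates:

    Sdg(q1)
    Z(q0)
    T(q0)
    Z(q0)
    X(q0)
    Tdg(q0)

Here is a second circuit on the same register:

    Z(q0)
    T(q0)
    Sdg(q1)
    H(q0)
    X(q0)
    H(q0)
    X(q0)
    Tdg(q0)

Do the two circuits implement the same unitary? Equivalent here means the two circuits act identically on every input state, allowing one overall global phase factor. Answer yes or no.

Yes, they are equivalent — the unitaries differ by at most a global phase.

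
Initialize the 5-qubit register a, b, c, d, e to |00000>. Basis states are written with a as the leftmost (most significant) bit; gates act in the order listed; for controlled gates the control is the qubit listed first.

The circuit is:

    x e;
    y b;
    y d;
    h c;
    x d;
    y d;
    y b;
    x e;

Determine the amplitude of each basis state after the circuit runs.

After the circuit, the state carries amplitude -sqrt(2)/2 on |00010>, -sqrt(2)/2 on |00110>, and 0 on every other basis state.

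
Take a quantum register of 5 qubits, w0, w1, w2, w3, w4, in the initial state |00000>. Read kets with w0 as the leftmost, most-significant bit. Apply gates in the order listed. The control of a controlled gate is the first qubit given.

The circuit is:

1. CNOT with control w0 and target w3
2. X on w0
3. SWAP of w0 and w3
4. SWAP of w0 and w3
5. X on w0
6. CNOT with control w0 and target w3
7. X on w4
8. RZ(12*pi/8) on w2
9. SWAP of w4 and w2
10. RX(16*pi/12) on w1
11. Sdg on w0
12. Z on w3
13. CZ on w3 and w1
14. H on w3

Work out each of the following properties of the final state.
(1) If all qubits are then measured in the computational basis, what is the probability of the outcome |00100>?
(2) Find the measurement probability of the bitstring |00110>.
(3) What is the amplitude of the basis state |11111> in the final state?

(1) The probability of measuring |00100> is 1/8.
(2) Outcome |00110> occurs with probability 1/8.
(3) |11111> carries amplitude 0 in the final state.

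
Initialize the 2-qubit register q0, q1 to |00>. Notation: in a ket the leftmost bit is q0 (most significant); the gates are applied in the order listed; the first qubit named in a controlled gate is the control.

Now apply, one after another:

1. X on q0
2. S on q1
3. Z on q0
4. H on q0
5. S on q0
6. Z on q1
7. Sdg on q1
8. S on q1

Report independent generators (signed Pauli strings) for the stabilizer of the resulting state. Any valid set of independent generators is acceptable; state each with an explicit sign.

The stabilizer group can be generated by -YI, +IZ, among other valid generating sets.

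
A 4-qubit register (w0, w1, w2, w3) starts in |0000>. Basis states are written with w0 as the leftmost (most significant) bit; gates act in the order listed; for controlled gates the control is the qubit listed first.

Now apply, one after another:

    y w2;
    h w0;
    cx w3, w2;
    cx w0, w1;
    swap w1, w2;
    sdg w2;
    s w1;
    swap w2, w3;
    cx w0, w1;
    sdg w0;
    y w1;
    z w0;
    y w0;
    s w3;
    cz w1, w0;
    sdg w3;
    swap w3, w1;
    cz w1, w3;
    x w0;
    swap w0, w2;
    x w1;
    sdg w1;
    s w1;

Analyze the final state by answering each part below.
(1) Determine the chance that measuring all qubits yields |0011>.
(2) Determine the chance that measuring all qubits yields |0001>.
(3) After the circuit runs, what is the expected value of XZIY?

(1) Outcome |0011> occurs with probability 1/2.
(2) Outcome |0001> occurs with probability 0.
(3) The expectation value of XZIY is 0.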